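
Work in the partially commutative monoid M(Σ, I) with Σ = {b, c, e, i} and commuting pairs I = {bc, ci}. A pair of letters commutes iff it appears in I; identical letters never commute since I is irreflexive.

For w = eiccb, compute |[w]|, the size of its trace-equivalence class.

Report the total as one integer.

6

0(e) covers ∅
1(i) covers 0:e
2(c) covers 0:e
3(c) covers 2:c
4(b) covers 1:i
floor of heap: 0:e
completions by unplaced set U, small U first (add the entries for U minus each lowest piece of U):
  |U|=1: {3}:1  {4}:1
  |U|=2: {1,4}:1  {2,3}:1  {3,4}:2
  |U|=3: {1,3,4}:3  {2,3,4}:3
  start at 0(e): 6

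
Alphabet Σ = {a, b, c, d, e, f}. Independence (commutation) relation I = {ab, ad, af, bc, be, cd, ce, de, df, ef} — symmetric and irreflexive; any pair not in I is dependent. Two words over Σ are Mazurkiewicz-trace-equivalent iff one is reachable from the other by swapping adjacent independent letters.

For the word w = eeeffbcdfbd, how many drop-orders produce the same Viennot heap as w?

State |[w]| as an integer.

piece 0:e — minimal
piece 1:e rests on {0:e}
piece 2:e rests on {1:e}
piece 3:f — minimal
piece 4:f rests on {3:f}
piece 5:b rests on {4:f}
piece 6:c rests on {4:f}
piece 7:d rests on {5:b}
piece 8:f rests on {5:b, 6:c}
piece 9:b rests on {7:d, 8:f}
piece 10:d rests on {9:b}
minimal pieces: {0:e, 3:f}
ways to finish when only these pieces remain (= sum over removing one remaining piece with nothing left below it):
  1 left: {2}→1  {10}→1
  2 left: {1,2}→1  {2,10}→2  {9,10}→1
  3 left: {0,1,2}→1  {1,2,10}→3  {2,9,10}→3  {7,9,10}→1  {8,9,10}→1
  4 left: {0,1,2,10}→4  {1,2,9,10}→6  {2,7,9,10}→4  {2,8,9,10}→4  {6,8,9,10}→1  {7,8,9,10}→2
  5 left: {0,1,2,9,10}→10  {1,2,7,9,10}→10  {1,2,8,9,10}→10  {2,6,8,9,10}→5  {2,7,8,9,10}→10  {5,7,8,9,10}→2  {6,7,8,9,10}→3
  6 left: {0,1,2,7,9,10}→20  {0,1,2,8,9,10}→20  {1,2,6,8,9,10}→15  {1,2,7,8,9,10}→30  {2,5,7,8,9,10}→12  {2,6,7,8,9,10}→18  {5,6,7,8,9,10}→5
  7 left: {0,1,2,6,8,9,10}→35  {0,1,2,7,8,9,10}→70  {1,2,5,7,8,9,10}→42  {1,2,6,7,8,9,10}→63  {2,5,6,7,8,9,10}→35  {4,5,6,7,8,9,10}→5
  8 left: {0,1,2,5,7,8,9,10}→112  {0,1,2,6,7,8,9,10}→168  {1,2,5,6,7,8,9,10}→140  {2,4,5,6,7,8,9,10}→40  {3,4,5,6,7,8,9,10}→5
  9 left: {0,1,2,5,6,7,8,9,10}→420  {1,2,4,5,6,7,8,9,10}→180  {2,3,4,5,6,7,8,9,10}→45
  placing 0:e first → 225 extensions
  placing 3:f first → 600 extensions
total linear extensions = 825

825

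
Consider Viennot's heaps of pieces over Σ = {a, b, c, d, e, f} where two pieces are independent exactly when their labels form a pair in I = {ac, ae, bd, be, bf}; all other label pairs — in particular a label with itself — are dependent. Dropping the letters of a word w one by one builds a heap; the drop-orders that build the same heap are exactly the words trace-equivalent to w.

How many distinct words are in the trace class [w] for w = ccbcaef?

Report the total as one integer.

3

drop 0:c onto floor
drop 1:c onto {0:c}
drop 2:b onto {1:c}
drop 3:c onto {2:b}
drop 4:a onto {2:b}
drop 5:e onto {3:c}
drop 6:f onto {4:a, 5:e}
ground layer = {0:c}
drop-orders for the pieces not yet dropped (sum over which currently-grounded one goes next):
  1 to go: {6} 1
  2 to go: {4,6} 1  {5,6} 1
  3 to go: {3,5,6} 1  {4,5,6} 2
  4 to go: {3,4,5,6} 3
  5 to go: {2,3,4,5,6} 3
  if 0:c drops first: 3 orders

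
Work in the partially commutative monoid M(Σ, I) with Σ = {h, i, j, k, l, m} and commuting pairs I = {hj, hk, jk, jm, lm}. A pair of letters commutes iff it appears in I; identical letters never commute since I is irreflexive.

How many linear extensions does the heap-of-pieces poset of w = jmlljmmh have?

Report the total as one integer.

55

piece 0:j — minimal
piece 1:m — minimal
piece 2:l rests on {0:j}
piece 3:l rests on {2:l}
piece 4:j rests on {3:l}
piece 5:m rests on {1:m}
piece 6:m rests on {5:m}
piece 7:h rests on {3:l, 6:m}
minimal pieces: {0:j, 1:m}
ways to finish when only these pieces remain (= sum over removing one remaining piece with nothing left below it):
  1 left: {4}→1  {7}→1
  2 left: {4,7}→2  {6,7}→1
  3 left: {3,4,7}→2  {4,6,7}→3  {5,6,7}→1
  4 left: {1,5,6,7}→1  {2,3,4,7}→2  {3,4,6,7}→5  {4,5,6,7}→4
  5 left: {0,2,3,4,7}→2  {1,4,5,6,7}→5  {2,3,4,6,7}→7  {3,4,5,6,7}→9
  6 left: {0,2,3,4,6,7}→9  {1,3,4,5,6,7}→14  {2,3,4,5,6,7}→16
  placing 0:j first → 30 extensions
  placing 1:m first → 25 extensions
total linear extensions = 55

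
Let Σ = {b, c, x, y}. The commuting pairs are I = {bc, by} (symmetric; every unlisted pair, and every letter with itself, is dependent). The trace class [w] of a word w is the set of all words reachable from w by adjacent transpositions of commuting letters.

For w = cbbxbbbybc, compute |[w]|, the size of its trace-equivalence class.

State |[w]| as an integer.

45

#0=c has no predecessor
#1=b has no predecessor
#2=b depends on [1:b]
#3=x depends on [0:c, 2:b]
#4=b depends on [3:x]
#5=b depends on [4:b]
#6=b depends on [5:b]
#7=y depends on [3:x]
#8=b depends on [6:b]
#9=c depends on [7:y]
sources: [0:c, 1:b]
N(rest) = Σ N(rest − s) over sources s of rest; N(one piece) = 1:
  size 1 → [8]=1  [9]=1
  size 2 → [6,8]=1  [7,9]=1  [8,9]=2
  size 3 → [5,6,8]=1  [6,8,9]=3  [7,8,9]=3
  size 4 → [4,5,6,8]=1  [5,6,8,9]=4  [6,7,8,9]=6
  size 5 → [4,5,6,8,9]=5  [5,6,7,8,9]=10
  size 6 → [4,5,6,7,8,9]=15
  size 7 → [3,4,5,6,7,8,9]=15
  size 8 → [0,3,4,5,6,7,8,9]=15  [2,3,4,5,6,7,8,9]=15
  first=0(c) contributes 15
  first=1(b) contributes 30
|[w]| = 45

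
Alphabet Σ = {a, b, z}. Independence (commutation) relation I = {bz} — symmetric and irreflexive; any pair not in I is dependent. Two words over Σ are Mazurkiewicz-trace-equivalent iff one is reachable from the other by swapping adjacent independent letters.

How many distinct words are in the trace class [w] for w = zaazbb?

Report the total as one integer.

3

drop 0:z onto floor
drop 1:a onto {0:z}
drop 2:a onto {1:a}
drop 3:z onto {2:a}
drop 4:b onto {2:a}
drop 5:b onto {4:b}
ground layer = {0:z}
drop-orders for the pieces not yet dropped (sum over which currently-grounded one goes next):
  1 to go: {3} 1  {5} 1
  2 to go: {3,5} 2  {4,5} 1
  3 to go: {3,4,5} 3
  4 to go: {2,3,4,5} 3
  if 0:z drops first: 3 orders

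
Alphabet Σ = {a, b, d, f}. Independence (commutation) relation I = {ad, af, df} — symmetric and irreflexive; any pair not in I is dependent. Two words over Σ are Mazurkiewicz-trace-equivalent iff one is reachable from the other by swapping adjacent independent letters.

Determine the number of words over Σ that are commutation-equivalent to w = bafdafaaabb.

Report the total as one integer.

piece 0:b — minimal
piece 1:a rests on {0:b}
piece 2:f rests on {0:b}
piece 3:d rests on {0:b}
piece 4:a rests on {1:a}
piece 5:f rests on {2:f}
piece 6:a rests on {4:a}
piece 7:a rests on {6:a}
piece 8:a rests on {7:a}
piece 9:b rests on {3:d, 5:f, 8:a}
piece 10:b rests on {9:b}
minimal pieces: {0:b}
ways to finish when only these pieces remain (= sum over removing one remaining piece with nothing left below it):
  1 left: {10}→1
  2 left: {9,10}→1
  3 left: {3,9,10}→1  {5,9,10}→1  {8,9,10}→1
  4 left: {2,5,9,10}→1  {3,5,9,10}→2  {3,8,9,10}→2  {5,8,9,10}→2  {7,8,9,10}→1
  5 left: {2,3,5,9,10}→3  {2,5,8,9,10}→3  {3,5,8,9,10}→6  {3,7,8,9,10}→3  {5,7,8,9,10}→3  {6,7,8,9,10}→1
  6 left: {2,3,5,8,9,10}→12  {2,5,7,8,9,10}→6  {3,5,7,8,9,10}→12  {3,6,7,8,9,10}→4  {4,6,7,8,9,10}→1  {5,6,7,8,9,10}→4
  7 left: {1,4,6,7,8,9,10}→1  {2,3,5,7,8,9,10}→30  {2,5,6,7,8,9,10}→10  {3,4,6,7,8,9,10}→5  {3,5,6,7,8,9,10}→20  {4,5,6,7,8,9,10}→5
  8 left: {1,3,4,6,7,8,9,10}→6  {1,4,5,6,7,8,9,10}→6  {2,3,5,6,7,8,9,10}→60  {2,4,5,6,7,8,9,10}→15  {3,4,5,6,7,8,9,10}→30
  9 left: {1,2,4,5,6,7,8,9,10}→21  {1,3,4,5,6,7,8,9,10}→42  {2,3,4,5,6,7,8,9,10}→105
  placing 0:b first → 168 extensions

168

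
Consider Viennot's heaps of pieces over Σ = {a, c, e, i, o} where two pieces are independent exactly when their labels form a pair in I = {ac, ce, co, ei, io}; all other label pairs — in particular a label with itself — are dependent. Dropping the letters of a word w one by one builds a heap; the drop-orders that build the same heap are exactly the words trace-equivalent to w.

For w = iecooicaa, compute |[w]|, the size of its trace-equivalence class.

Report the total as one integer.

drop 0:i onto floor
drop 1:e onto floor
drop 2:c onto {0:i}
drop 3:o onto {1:e}
drop 4:o onto {3:o}
drop 5:i onto {2:c}
drop 6:c onto {5:i}
drop 7:a onto {4:o, 5:i}
drop 8:a onto {7:a}
ground layer = {0:i, 1:e}
drop-orders for the pieces not yet dropped (sum over which currently-grounded one goes next):
  1 to go: {6} 1  {8} 1
  2 to go: {6,8} 2  {7,8} 1
  3 to go: {4,7,8} 1  {6,7,8} 3
  4 to go: {3,4,7,8} 1  {4,6,7,8} 4  {5,6,7,8} 3
  5 to go: {1,3,4,7,8} 1  {2,5,6,7,8} 3  {3,4,6,7,8} 5  {4,5,6,7,8} 7
  6 to go: {0,2,5,6,7,8} 3  {1,3,4,6,7,8} 6  {2,4,5,6,7,8} 10  {3,4,5,6,7,8} 12
  7 to go: {0,2,4,5,6,7,8} 13  {1,3,4,5,6,7,8} 18  {2,3,4,5,6,7,8} 22
  if 0:i drops first: 40 orders
  if 1:e drops first: 35 orders
heap linearizations: 75

75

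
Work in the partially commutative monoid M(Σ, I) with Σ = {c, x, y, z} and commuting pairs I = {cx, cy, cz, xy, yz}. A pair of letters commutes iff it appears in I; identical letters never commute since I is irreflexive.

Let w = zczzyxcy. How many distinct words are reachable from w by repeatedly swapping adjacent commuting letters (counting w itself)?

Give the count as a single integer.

420

piece 0:z — minimal
piece 1:c — minimal
piece 2:z rests on {0:z}
piece 3:z rests on {2:z}
piece 4:y — minimal
piece 5:x rests on {3:z}
piece 6:c rests on {1:c}
piece 7:y rests on {4:y}
minimal pieces: {0:z, 1:c, 4:y}
ways to finish when only these pieces remain (= sum over removing one remaining piece with nothing left below it):
  1 left: {5}→1  {6}→1  {7}→1
  2 left: {1,6}→1  {3,5}→1  {4,7}→1  {5,6}→2  {5,7}→2  {6,7}→2
  3 left: {1,5,6}→3  {1,6,7}→3  {2,3,5}→1  {3,5,6}→3  {3,5,7}→3  {4,5,7}→3  {4,6,7}→3  {5,6,7}→6
  4 left: {0,2,3,5}→1  {1,3,5,6}→6  {1,4,6,7}→6  {1,5,6,7}→12  {2,3,5,6}→4  {2,3,5,7}→4  {3,4,5,7}→6  {3,5,6,7}→12  {4,5,6,7}→12
  5 left: {0,2,3,5,6}→5  {0,2,3,5,7}→5  {1,2,3,5,6}→10  {1,3,5,6,7}→30  {1,4,5,6,7}→30  {2,3,4,5,7}→10  {2,3,5,6,7}→20  {3,4,5,6,7}→30
  6 left: {0,1,2,3,5,6}→15  {0,2,3,4,5,7}→15  {0,2,3,5,6,7}→30  {1,2,3,5,6,7}→60  {1,3,4,5,6,7}→90  {2,3,4,5,6,7}→60
  placing 0:z first → 210 extensions
  placing 1:c first → 105 extensions
  placing 4:y first → 105 extensions
total linear extensions = 420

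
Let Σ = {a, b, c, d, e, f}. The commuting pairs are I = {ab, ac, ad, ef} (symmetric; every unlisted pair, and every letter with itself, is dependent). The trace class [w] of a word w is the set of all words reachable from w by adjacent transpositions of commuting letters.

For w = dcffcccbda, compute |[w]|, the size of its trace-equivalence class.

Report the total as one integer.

6

piece 0:d — minimal
piece 1:c rests on {0:d}
piece 2:f rests on {1:c}
piece 3:f rests on {2:f}
piece 4:c rests on {3:f}
piece 5:c rests on {4:c}
piece 6:c rests on {5:c}
piece 7:b rests on {6:c}
piece 8:d rests on {7:b}
piece 9:a rests on {3:f}
minimal pieces: {0:d}
ways to finish when only these pieces remain (= sum over removing one remaining piece with nothing left below it):
  1 left: {8}→1  {9}→1
  2 left: {7,8}→1  {8,9}→2
  3 left: {6,7,8}→1  {7,8,9}→3
  4 left: {5,6,7,8}→1  {6,7,8,9}→4
  5 left: {4,5,6,7,8}→1  {5,6,7,8,9}→5
  6 left: {4,5,6,7,8,9}→6
  7 left: {3,4,5,6,7,8,9}→6
  8 left: {2,3,4,5,6,7,8,9}→6
  placing 0:d first → 6 extensions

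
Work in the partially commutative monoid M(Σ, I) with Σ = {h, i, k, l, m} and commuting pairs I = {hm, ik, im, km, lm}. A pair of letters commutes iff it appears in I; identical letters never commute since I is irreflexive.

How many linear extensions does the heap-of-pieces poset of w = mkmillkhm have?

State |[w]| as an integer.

168

#0=m has no predecessor
#1=k has no predecessor
#2=m depends on [0:m]
#3=i has no predecessor
#4=l depends on [1:k, 3:i]
#5=l depends on [4:l]
#6=k depends on [5:l]
#7=h depends on [6:k]
#8=m depends on [2:m]
sources: [0:m, 1:k, 3:i]
N(rest) = Σ N(rest − s) over sources s of rest; N(one piece) = 1:
  size 1 → [7]=1  [8]=1
  size 2 → [2,8]=1  [6,7]=1  [7,8]=2
  size 3 → [0,2,8]=1  [2,7,8]=3  [5,6,7]=1  [6,7,8]=3
  size 4 → [0,2,7,8]=4  [2,6,7,8]=6  [4,5,6,7]=1  [5,6,7,8]=4
  size 5 → [0,2,6,7,8]=10  [1,4,5,6,7]=1  [2,5,6,7,8]=10  [3,4,5,6,7]=1  [4,5,6,7,8]=5
  size 6 → [0,2,5,6,7,8]=20  [1,3,4,5,6,7]=2  [1,4,5,6,7,8]=6  [2,4,5,6,7,8]=15  [3,4,5,6,7,8]=6
  size 7 → [0,2,4,5,6,7,8]=35  [1,2,4,5,6,7,8]=21  [1,3,4,5,6,7,8]=14  [2,3,4,5,6,7,8]=21
  first=0(m) contributes 56
  first=1(k) contributes 56
  first=3(i) contributes 56
|[w]| = 168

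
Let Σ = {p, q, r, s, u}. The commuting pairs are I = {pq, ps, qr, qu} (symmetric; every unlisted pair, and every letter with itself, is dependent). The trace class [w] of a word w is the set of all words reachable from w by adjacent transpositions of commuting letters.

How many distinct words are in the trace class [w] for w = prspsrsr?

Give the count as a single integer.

drop 0:p onto floor
drop 1:r onto {0:p}
drop 2:s onto {1:r}
drop 3:p onto {1:r}
drop 4:s onto {2:s}
drop 5:r onto {3:p, 4:s}
drop 6:s onto {5:r}
drop 7:r onto {6:s}
ground layer = {0:p}
drop-orders for the pieces not yet dropped (sum over which currently-grounded one goes next):
  1 to go: {7} 1
  2 to go: {6,7} 1
  3 to go: {5,6,7} 1
  4 to go: {3,5,6,7} 1  {4,5,6,7} 1
  5 to go: {2,4,5,6,7} 1  {3,4,5,6,7} 2
  6 to go: {2,3,4,5,6,7} 3
  if 0:p drops first: 3 orders

3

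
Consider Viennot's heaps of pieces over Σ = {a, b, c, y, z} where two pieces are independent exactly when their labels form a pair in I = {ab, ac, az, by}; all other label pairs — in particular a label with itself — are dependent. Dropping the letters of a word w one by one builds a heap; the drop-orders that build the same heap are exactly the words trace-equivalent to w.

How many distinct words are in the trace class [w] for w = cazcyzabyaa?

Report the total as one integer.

#0=c has no predecessor
#1=a has no predecessor
#2=z depends on [0:c]
#3=c depends on [2:z]
#4=y depends on [1:a, 3:c]
#5=z depends on [4:y]
#6=a depends on [4:y]
#7=b depends on [5:z]
#8=y depends on [5:z, 6:a]
#9=a depends on [8:y]
#10=a depends on [9:a]
sources: [0:c, 1:a]
N(rest) = Σ N(rest − s) over sources s of rest; N(one piece) = 1:
  size 1 → [7]=1  [10]=1
  size 2 → [7,10]=2  [9,10]=1
  size 3 → [7,9,10]=3  [8,9,10]=1
  size 4 → [6,8,9,10]=1  [7,8,9,10]=4
  size 5 → [5,7,8,9,10]=4  [6,7,8,9,10]=5
  size 6 → [5,6,7,8,9,10]=9
  size 7 → [4,5,6,7,8,9,10]=9
  size 8 → [1,4,5,6,7,8,9,10]=9  [3,4,5,6,7,8,9,10]=9
  size 9 → [1,3,4,5,6,7,8,9,10]=18  [2,3,4,5,6,7,8,9,10]=9
  first=0(c) contributes 27
  first=1(a) contributes 9
|[w]| = 36

36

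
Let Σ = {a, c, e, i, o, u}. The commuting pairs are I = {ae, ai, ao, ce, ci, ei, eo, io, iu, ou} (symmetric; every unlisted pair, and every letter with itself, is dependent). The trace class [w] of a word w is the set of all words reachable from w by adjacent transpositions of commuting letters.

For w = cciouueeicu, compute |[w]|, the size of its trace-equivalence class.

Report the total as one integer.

660

0(c) covers ∅
1(c) covers 0:c
2(i) covers ∅
3(o) covers 1:c
4(u) covers 1:c
5(u) covers 4:u
6(e) covers 5:u
7(e) covers 6:e
8(i) covers 2:i
9(c) covers 3:o, 5:u
10(u) covers 7:e, 9:c
floor of heap: 0:c, 2:i
completions by unplaced set U, small U first (add the entries for U minus each lowest piece of U):
  |U|=1: {8}:1  {10}:1
  |U|=2: {2,8}:1  {7,10}:1  {8,10}:2  {9,10}:1
  |U|=3: {2,8,10}:3  {3,9,10}:1  {6,7,10}:1  {7,8,10}:3  {7,9,10}:2  {8,9,10}:3
  |U|=4: {2,7,8,10}:6  {2,8,9,10}:6  {3,7,9,10}:3  {3,8,9,10}:4  {6,7,8,10}:4  {6,7,9,10}:3  {7,8,9,10}:8
  |U|=5: {2,3,8,9,10}:10  {2,6,7,8,10}:10  {2,7,8,9,10}:20  {3,6,7,9,10}:6  {3,7,8,9,10}:15  {5,6,7,9,10}:3  {6,7,8,9,10}:15
  |U|=6: {2,3,7,8,9,10}:45  {2,6,7,8,9,10}:45  {3,5,6,7,9,10}:9  {3,6,7,8,9,10}:36  {4,5,6,7,9,10}:3  {5,6,7,8,9,10}:18
  |U|=7: {2,3,6,7,8,9,10}:126  {2,5,6,7,8,9,10}:63  {3,4,5,6,7,9,10}:12  {3,5,6,7,8,9,10}:63  {4,5,6,7,8,9,10}:21
  |U|=8: {1,3,4,5,6,7,9,10}:12  {2,3,5,6,7,8,9,10}:252  {2,4,5,6,7,8,9,10}:84  {3,4,5,6,7,8,9,10}:96
  |U|=9: {0,1,3,4,5,6,7,9,10}:12  {1,3,4,5,6,7,8,9,10}:108  {2,3,4,5,6,7,8,9,10}:432
  start at 0(c): 540
  start at 2(i): 120
sum over floor = 660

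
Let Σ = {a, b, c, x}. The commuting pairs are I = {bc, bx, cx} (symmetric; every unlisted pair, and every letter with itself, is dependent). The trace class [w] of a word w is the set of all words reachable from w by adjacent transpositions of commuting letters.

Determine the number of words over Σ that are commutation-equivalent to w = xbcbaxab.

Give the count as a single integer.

piece 0:x — minimal
piece 1:b — minimal
piece 2:c — minimal
piece 3:b rests on {1:b}
piece 4:a rests on {0:x, 2:c, 3:b}
piece 5:x rests on {4:a}
piece 6:a rests on {5:x}
piece 7:b rests on {6:a}
minimal pieces: {0:x, 1:b, 2:c}
ways to finish when only these pieces remain (= sum over removing one remaining piece with nothing left below it):
  1 left: {7}→1
  2 left: {6,7}→1
  3 left: {5,6,7}→1
  4 left: {4,5,6,7}→1
  5 left: {0,4,5,6,7}→1  {2,4,5,6,7}→1  {3,4,5,6,7}→1
  6 left: {0,2,4,5,6,7}→2  {0,3,4,5,6,7}→2  {1,3,4,5,6,7}→1  {2,3,4,5,6,7}→2
  placing 0:x first → 3 extensions
  placing 1:b first → 6 extensions
  placing 2:c first → 3 extensions
total linear extensions = 12

12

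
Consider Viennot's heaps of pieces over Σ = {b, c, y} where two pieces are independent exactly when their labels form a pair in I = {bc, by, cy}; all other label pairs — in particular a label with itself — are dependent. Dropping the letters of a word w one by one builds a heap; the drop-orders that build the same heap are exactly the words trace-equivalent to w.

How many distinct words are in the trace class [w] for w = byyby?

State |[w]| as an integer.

0(b) covers ∅
1(y) covers ∅
2(y) covers 1:y
3(b) covers 0:b
4(y) covers 2:y
floor of heap: 0:b, 1:y
completions by unplaced set U, small U first (add the entries for U minus each lowest piece of U):
  |U|=1: {3}:1  {4}:1
  |U|=2: {0,3}:1  {2,4}:1  {3,4}:2
  |U|=3: {0,3,4}:3  {1,2,4}:1  {2,3,4}:3
  start at 0(b): 4
  start at 1(y): 6
sum over floor = 10

10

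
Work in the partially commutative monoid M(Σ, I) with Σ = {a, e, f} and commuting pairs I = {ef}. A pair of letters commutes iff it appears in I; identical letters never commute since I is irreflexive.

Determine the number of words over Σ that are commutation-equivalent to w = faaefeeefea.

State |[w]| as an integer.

#0=f has no predecessor
#1=a depends on [0:f]
#2=a depends on [1:a]
#3=e depends on [2:a]
#4=f depends on [2:a]
#5=e depends on [3:e]
#6=e depends on [5:e]
#7=e depends on [6:e]
#8=f depends on [4:f]
#9=e depends on [7:e]
#10=a depends on [8:f, 9:e]
sources: [0:f]
N(rest) = Σ N(rest − s) over sources s of rest; N(one piece) = 1:
  size 1 → [10]=1
  size 2 → [8,10]=1  [9,10]=1
  size 3 → [4,8,10]=1  [7,9,10]=1  [8,9,10]=2
  size 4 → [4,8,9,10]=3  [6,7,9,10]=1  [7,8,9,10]=3
  size 5 → [4,7,8,9,10]=6  [5,6,7,9,10]=1  [6,7,8,9,10]=4
  size 6 → [3,5,6,7,9,10]=1  [4,6,7,8,9,10]=10  [5,6,7,8,9,10]=5
  size 7 → [3,5,6,7,8,9,10]=6  [4,5,6,7,8,9,10]=15
  size 8 → [3,4,5,6,7,8,9,10]=21
  size 9 → [2,3,4,5,6,7,8,9,10]=21
  first=0(f) contributes 21

21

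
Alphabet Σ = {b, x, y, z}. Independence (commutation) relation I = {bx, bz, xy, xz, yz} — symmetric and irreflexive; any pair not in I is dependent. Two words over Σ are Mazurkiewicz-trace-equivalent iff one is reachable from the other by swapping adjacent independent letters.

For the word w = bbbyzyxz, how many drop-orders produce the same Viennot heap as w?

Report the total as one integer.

#0=b has no predecessor
#1=b depends on [0:b]
#2=b depends on [1:b]
#3=y depends on [2:b]
#4=z has no predecessor
#5=y depends on [3:y]
#6=x has no predecessor
#7=z depends on [4:z]
sources: [0:b, 4:z, 6:x]
N(rest) = Σ N(rest − s) over sources s of rest; N(one piece) = 1:
  size 1 → [5]=1  [6]=1  [7]=1
  size 2 → [3,5]=1  [4,7]=1  [5,6]=2  [5,7]=2  [6,7]=2
  size 3 → [2,3,5]=1  [3,5,6]=3  [3,5,7]=3  [4,5,7]=3  [4,6,7]=3  [5,6,7]=6
  size 4 → [1,2,3,5]=1  [2,3,5,6]=4  [2,3,5,7]=4  [3,4,5,7]=6  [3,5,6,7]=12  [4,5,6,7]=12
  size 5 → [0,1,2,3,5]=1  [1,2,3,5,6]=5  [1,2,3,5,7]=5  [2,3,4,5,7]=10  [2,3,5,6,7]=20  [3,4,5,6,7]=30
  size 6 → [0,1,2,3,5,6]=6  [0,1,2,3,5,7]=6  [1,2,3,4,5,7]=15  [1,2,3,5,6,7]=30  [2,3,4,5,6,7]=60
  first=0(b) contributes 105
  first=4(z) contributes 42
  first=6(x) contributes 21
|[w]| = 168

168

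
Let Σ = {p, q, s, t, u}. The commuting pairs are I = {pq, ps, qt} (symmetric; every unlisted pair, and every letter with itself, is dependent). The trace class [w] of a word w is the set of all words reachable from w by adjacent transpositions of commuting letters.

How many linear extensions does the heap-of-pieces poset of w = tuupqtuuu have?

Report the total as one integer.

piece 0:t — minimal
piece 1:u rests on {0:t}
piece 2:u rests on {1:u}
piece 3:p rests on {2:u}
piece 4:q rests on {2:u}
piece 5:t rests on {3:p}
piece 6:u rests on {4:q, 5:t}
piece 7:u rests on {6:u}
piece 8:u rests on {7:u}
minimal pieces: {0:t}
ways to finish when only these pieces remain (= sum over removing one remaining piece with nothing left below it):
  1 left: {8}→1
  2 left: {7,8}→1
  3 left: {6,7,8}→1
  4 left: {4,6,7,8}→1  {5,6,7,8}→1
  5 left: {3,5,6,7,8}→1  {4,5,6,7,8}→2
  6 left: {3,4,5,6,7,8}→3
  7 left: {2,3,4,5,6,7,8}→3
  placing 0:t first → 3 extensions

3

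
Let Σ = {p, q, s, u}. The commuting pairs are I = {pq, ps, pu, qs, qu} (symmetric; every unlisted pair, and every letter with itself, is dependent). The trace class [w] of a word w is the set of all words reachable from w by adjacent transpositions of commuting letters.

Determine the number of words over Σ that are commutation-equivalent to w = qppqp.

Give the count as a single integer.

10

0(q) covers ∅
1(p) covers ∅
2(p) covers 1:p
3(q) covers 0:q
4(p) covers 2:p
floor of heap: 0:q, 1:p
completions by unplaced set U, small U first (add the entries for U minus each lowest piece of U):
  |U|=1: {3}:1  {4}:1
  |U|=2: {0,3}:1  {2,4}:1  {3,4}:2
  |U|=3: {0,3,4}:3  {1,2,4}:1  {2,3,4}:3
  start at 0(q): 4
  start at 1(p): 6
sum over floor = 10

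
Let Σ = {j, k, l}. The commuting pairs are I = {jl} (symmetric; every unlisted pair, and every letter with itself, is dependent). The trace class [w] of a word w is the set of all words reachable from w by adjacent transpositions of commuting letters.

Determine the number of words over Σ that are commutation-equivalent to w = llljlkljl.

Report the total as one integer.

piece 0:l — minimal
piece 1:l rests on {0:l}
piece 2:l rests on {1:l}
piece 3:j — minimal
piece 4:l rests on {2:l}
piece 5:k rests on {3:j, 4:l}
piece 6:l rests on {5:k}
piece 7:j rests on {5:k}
piece 8:l rests on {6:l}
minimal pieces: {0:l, 3:j}
ways to finish when only these pieces remain (= sum over removing one remaining piece with nothing left below it):
  1 left: {7}→1  {8}→1
  2 left: {6,8}→1  {7,8}→2
  3 left: {6,7,8}→3
  4 left: {5,6,7,8}→3
  5 left: {3,5,6,7,8}→3  {4,5,6,7,8}→3
  6 left: {2,4,5,6,7,8}→3  {3,4,5,6,7,8}→6
  7 left: {1,2,4,5,6,7,8}→3  {2,3,4,5,6,7,8}→9
  placing 0:l first → 12 extensions
  placing 3:j first → 3 extensions
total linear extensions = 15

15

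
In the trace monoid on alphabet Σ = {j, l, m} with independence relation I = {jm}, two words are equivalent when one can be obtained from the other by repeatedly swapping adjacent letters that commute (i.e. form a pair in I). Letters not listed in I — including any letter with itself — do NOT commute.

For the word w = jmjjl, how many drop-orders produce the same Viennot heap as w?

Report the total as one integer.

4

piece 0:j — minimal
piece 1:m — minimal
piece 2:j rests on {0:j}
piece 3:j rests on {2:j}
piece 4:l rests on {1:m, 3:j}
minimal pieces: {0:j, 1:m}
ways to finish when only these pieces remain (= sum over removing one remaining piece with nothing left below it):
  1 left: {4}→1
  2 left: {1,4}→1  {3,4}→1
  3 left: {1,3,4}→2  {2,3,4}→1
  placing 0:j first → 3 extensions
  placing 1:m first → 1 extensions
total linear extensions = 4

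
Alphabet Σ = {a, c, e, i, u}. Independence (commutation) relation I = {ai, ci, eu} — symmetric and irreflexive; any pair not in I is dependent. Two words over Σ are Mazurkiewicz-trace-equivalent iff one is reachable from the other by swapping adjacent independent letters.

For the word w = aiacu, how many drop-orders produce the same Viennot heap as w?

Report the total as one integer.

#0=a has no predecessor
#1=i has no predecessor
#2=a depends on [0:a]
#3=c depends on [2:a]
#4=u depends on [1:i, 3:c]
sources: [0:a, 1:i]
N(rest) = Σ N(rest − s) over sources s of rest; N(one piece) = 1:
  size 1 → [4]=1
  size 2 → [1,4]=1  [3,4]=1
  size 3 → [1,3,4]=2  [2,3,4]=1
  first=0(a) contributes 3
  first=1(i) contributes 1
|[w]| = 4

4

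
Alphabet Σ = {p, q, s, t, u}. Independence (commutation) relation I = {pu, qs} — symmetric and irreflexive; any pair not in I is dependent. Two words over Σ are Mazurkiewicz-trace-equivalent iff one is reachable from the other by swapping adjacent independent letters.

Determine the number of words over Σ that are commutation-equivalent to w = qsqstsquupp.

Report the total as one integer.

#0=q has no predecessor
#1=s has no predecessor
#2=q depends on [0:q]
#3=s depends on [1:s]
#4=t depends on [2:q, 3:s]
#5=s depends on [4:t]
#6=q depends on [4:t]
#7=u depends on [5:s, 6:q]
#8=u depends on [7:u]
#9=p depends on [5:s, 6:q]
#10=p depends on [9:p]
sources: [0:q, 1:s]
N(rest) = Σ N(rest − s) over sources s of rest; N(one piece) = 1:
  size 1 → [8]=1  [10]=1
  size 2 → [7,8]=1  [8,10]=2  [9,10]=1
  size 3 → [7,8,10]=3  [8,9,10]=3
  size 4 → [7,8,9,10]=6
  size 5 → [5,7,8,9,10]=6  [6,7,8,9,10]=6
  size 6 → [5,6,7,8,9,10]=12
  size 7 → [4,5,6,7,8,9,10]=12
  size 8 → [2,4,5,6,7,8,9,10]=12  [3,4,5,6,7,8,9,10]=12
  size 9 → [0,2,4,5,6,7,8,9,10]=12  [1,3,4,5,6,7,8,9,10]=12  [2,3,4,5,6,7,8,9,10]=24
  first=0(q) contributes 36
  first=1(s) contributes 36
|[w]| = 72

72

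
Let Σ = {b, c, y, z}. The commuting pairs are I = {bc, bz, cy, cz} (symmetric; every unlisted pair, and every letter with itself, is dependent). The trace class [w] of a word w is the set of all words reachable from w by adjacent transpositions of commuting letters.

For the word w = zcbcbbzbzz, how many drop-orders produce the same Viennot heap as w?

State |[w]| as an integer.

3150

drop 0:z onto floor
drop 1:c onto floor
drop 2:b onto floor
drop 3:c onto {1:c}
drop 4:b onto {2:b}
drop 5:b onto {4:b}
drop 6:z onto {0:z}
drop 7:b onto {5:b}
drop 8:z onto {6:z}
drop 9:z onto {8:z}
ground layer = {0:z, 1:c, 2:b}
drop-orders for the pieces not yet dropped (sum over which currently-grounded one goes next):
  1 to go: {3} 1  {7} 1  {9} 1
  2 to go: {1,3} 1  {3,7} 2  {3,9} 2  {5,7} 1  {7,9} 2  {8,9} 1
  3 to go: {1,3,7} 3  {1,3,9} 3  {3,5,7} 3  {3,7,9} 6  {3,8,9} 3  {4,5,7} 1  {5,7,9} 3  {6,8,9} 1  {7,8,9} 3
  4 to go: {0,6,8,9} 1  {1,3,5,7} 6  {1,3,7,9} 12  {1,3,8,9} 6  {2,4,5,7} 1  {3,4,5,7} 4  {3,5,7,9} 12  {3,6,8,9} 4  {3,7,8,9} 12  {4,5,7,9} 4  {5,7,8,9} 6  {6,7,8,9} 4
  5 to go: {0,3,6,8,9} 5  {0,6,7,8,9} 5  {1,3,4,5,7} 10  {1,3,5,7,9} 30  {1,3,6,8,9} 10  {1,3,7,8,9} 30  {2,3,4,5,7} 5  {2,4,5,7,9} 5  {3,4,5,7,9} 20  {3,5,7,8,9} 30  {3,6,7,8,9} 20  {4,5,7,8,9} 10  {5,6,7,8,9} 10
  6 to go: {0,1,3,6,8,9} 15  {0,3,6,7,8,9} 30  {0,5,6,7,8,9} 15  {1,2,3,4,5,7} 15  {1,3,4,5,7,9} 60  {1,3,5,7,8,9} 90  {1,3,6,7,8,9} 60  {2,3,4,5,7,9} 30  {2,4,5,7,8,9} 15  {3,4,5,7,8,9} 60  {3,5,6,7,8,9} 60  {4,5,6,7,8,9} 20
  7 to go: {0,1,3,6,7,8,9} 105  {0,3,5,6,7,8,9} 105  {0,4,5,6,7,8,9} 35  {1,2,3,4,5,7,9} 105  {1,3,4,5,7,8,9} 210  {1,3,5,6,7,8,9} 210  {2,3,4,5,7,8,9} 105  {2,4,5,6,7,8,9} 35  {3,4,5,6,7,8,9} 140
  8 to go: {0,1,3,5,6,7,8,9} 420  {0,2,4,5,6,7,8,9} 70  {0,3,4,5,6,7,8,9} 280  {1,2,3,4,5,7,8,9} 420  {1,3,4,5,6,7,8,9} 560  {2,3,4,5,6,7,8,9} 280
  if 0:z drops first: 1260 orders
  if 1:c drops first: 630 orders
  if 2:b drops first: 1260 orders
heap linearizations: 3150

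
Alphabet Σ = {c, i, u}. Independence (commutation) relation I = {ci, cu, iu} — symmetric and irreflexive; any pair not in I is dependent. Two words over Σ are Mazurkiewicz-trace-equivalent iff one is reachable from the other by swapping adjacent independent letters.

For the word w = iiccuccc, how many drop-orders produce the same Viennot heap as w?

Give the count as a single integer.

piece 0:i — minimal
piece 1:i rests on {0:i}
piece 2:c — minimal
piece 3:c rests on {2:c}
piece 4:u — minimal
piece 5:c rests on {3:c}
piece 6:c rests on {5:c}
piece 7:c rests on {6:c}
minimal pieces: {0:i, 2:c, 4:u}
ways to finish when only these pieces remain (= sum over removing one remaining piece with nothing left below it):
  1 left: {1}→1  {4}→1  {7}→1
  2 left: {0,1}→1  {1,4}→2  {1,7}→2  {4,7}→2  {6,7}→1
  3 left: {0,1,4}→3  {0,1,7}→3  {1,4,7}→6  {1,6,7}→3  {4,6,7}→3  {5,6,7}→1
  4 left: {0,1,4,7}→12  {0,1,6,7}→6  {1,4,6,7}→12  {1,5,6,7}→4  {3,5,6,7}→1  {4,5,6,7}→4
  5 left: {0,1,4,6,7}→30  {0,1,5,6,7}→10  {1,3,5,6,7}→5  {1,4,5,6,7}→20  {2,3,5,6,7}→1  {3,4,5,6,7}→5
  6 left: {0,1,3,5,6,7}→15  {0,1,4,5,6,7}→60  {1,2,3,5,6,7}→6  {1,3,4,5,6,7}→30  {2,3,4,5,6,7}→6
  placing 0:i first → 42 extensions
  placing 2:c first → 105 extensions
  placing 4:u first → 21 extensions
total linear extensions = 168

168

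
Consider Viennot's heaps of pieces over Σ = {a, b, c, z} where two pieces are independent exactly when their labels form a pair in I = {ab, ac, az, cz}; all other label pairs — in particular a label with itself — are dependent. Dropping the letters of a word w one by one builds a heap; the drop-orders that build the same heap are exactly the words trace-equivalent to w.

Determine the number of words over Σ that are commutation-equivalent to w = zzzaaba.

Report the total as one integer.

#0=z has no predecessor
#1=z depends on [0:z]
#2=z depends on [1:z]
#3=a has no predecessor
#4=a depends on [3:a]
#5=b depends on [2:z]
#6=a depends on [4:a]
sources: [0:z, 3:a]
N(rest) = Σ N(rest − s) over sources s of rest; N(one piece) = 1:
  size 1 → [5]=1  [6]=1
  size 2 → [2,5]=1  [4,6]=1  [5,6]=2
  size 3 → [1,2,5]=1  [2,5,6]=3  [3,4,6]=1  [4,5,6]=3
  size 4 → [0,1,2,5]=1  [1,2,5,6]=4  [2,4,5,6]=6  [3,4,5,6]=4
  size 5 → [0,1,2,5,6]=5  [1,2,4,5,6]=10  [2,3,4,5,6]=10
  first=0(z) contributes 20
  first=3(a) contributes 15
|[w]| = 35

35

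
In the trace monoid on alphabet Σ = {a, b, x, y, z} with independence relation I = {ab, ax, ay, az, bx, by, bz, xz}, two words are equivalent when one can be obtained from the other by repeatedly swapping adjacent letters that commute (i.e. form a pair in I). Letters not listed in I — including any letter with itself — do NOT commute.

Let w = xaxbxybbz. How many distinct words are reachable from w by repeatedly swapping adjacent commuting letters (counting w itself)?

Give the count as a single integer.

drop 0:x onto floor
drop 1:a onto floor
drop 2:x onto {0:x}
drop 3:b onto floor
drop 4:x onto {2:x}
drop 5:y onto {4:x}
drop 6:b onto {3:b}
drop 7:b onto {6:b}
drop 8:z onto {5:y}
ground layer = {0:x, 1:a, 3:b}
drop-orders for the pieces not yet dropped (sum over which currently-grounded one goes next):
  1 to go: {1} 1  {7} 1  {8} 1
  2 to go: {1,7} 2  {1,8} 2  {5,8} 1  {6,7} 1  {7,8} 2
  3 to go: {1,5,8} 3  {1,6,7} 3  {1,7,8} 6  {3,6,7} 1  {4,5,8} 1  {5,7,8} 3  {6,7,8} 3
  4 to go: {1,3,6,7} 4  {1,4,5,8} 4  {1,5,7,8} 12  {1,6,7,8} 12  {2,4,5,8} 1  {3,6,7,8} 4  {4,5,7,8} 4  {5,6,7,8} 6
  5 to go: {0,2,4,5,8} 1  {1,2,4,5,8} 5  {1,3,6,7,8} 20  {1,4,5,7,8} 20  {1,5,6,7,8} 30  {2,4,5,7,8} 5  {3,5,6,7,8} 10  {4,5,6,7,8} 10
  6 to go: {0,1,2,4,5,8} 6  {0,2,4,5,7,8} 6  {1,2,4,5,7,8} 30  {1,3,5,6,7,8} 60  {1,4,5,6,7,8} 60  {2,4,5,6,7,8} 15  {3,4,5,6,7,8} 20
  7 to go: {0,1,2,4,5,7,8} 42  {0,2,4,5,6,7,8} 21  {1,2,4,5,6,7,8} 105  {1,3,4,5,6,7,8} 140  {2,3,4,5,6,7,8} 35
  if 0:x drops first: 280 orders
  if 1:a drops first: 56 orders
  if 3:b drops first: 168 orders
heap linearizations: 504

504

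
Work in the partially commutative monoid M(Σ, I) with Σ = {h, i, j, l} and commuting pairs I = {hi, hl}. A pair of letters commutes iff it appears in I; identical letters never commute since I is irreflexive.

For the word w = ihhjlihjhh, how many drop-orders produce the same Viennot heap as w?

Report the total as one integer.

drop 0:i onto floor
drop 1:h onto floor
drop 2:h onto {1:h}
drop 3:j onto {0:i, 2:h}
drop 4:l onto {3:j}
drop 5:i onto {4:l}
drop 6:h onto {3:j}
drop 7:j onto {5:i, 6:h}
drop 8:h onto {7:j}
drop 9:h onto {8:h}
ground layer = {0:i, 1:h}
drop-orders for the pieces not yet dropped (sum over which currently-grounded one goes next):
  1 to go: {9} 1
  2 to go: {8,9} 1
  3 to go: {7,8,9} 1
  4 to go: {5,7,8,9} 1  {6,7,8,9} 1
  5 to go: {4,5,7,8,9} 1  {5,6,7,8,9} 2
  6 to go: {4,5,6,7,8,9} 3
  7 to go: {3,4,5,6,7,8,9} 3
  8 to go: {0,3,4,5,6,7,8,9} 3  {2,3,4,5,6,7,8,9} 3
  if 0:i drops first: 3 orders
  if 1:h drops first: 6 orders
heap linearizations: 9

9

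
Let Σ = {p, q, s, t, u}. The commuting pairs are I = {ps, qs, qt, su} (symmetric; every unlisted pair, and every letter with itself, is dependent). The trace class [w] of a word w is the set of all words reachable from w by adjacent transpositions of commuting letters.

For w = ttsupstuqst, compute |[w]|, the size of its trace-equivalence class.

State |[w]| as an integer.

drop 0:t onto floor
drop 1:t onto {0:t}
drop 2:s onto {1:t}
drop 3:u onto {1:t}
drop 4:p onto {3:u}
drop 5:s onto {2:s}
drop 6:t onto {4:p, 5:s}
drop 7:u onto {6:t}
drop 8:q onto {7:u}
drop 9:s onto {6:t}
drop 10:t onto {7:u, 9:s}
ground layer = {0:t}
drop-orders for the pieces not yet dropped (sum over which currently-grounded one goes next):
  1 to go: {8} 1  {10} 1
  2 to go: {8,10} 2  {9,10} 1
  3 to go: {7,8,10} 2  {8,9,10} 3
  4 to go: {7,8,9,10} 5
  5 to go: {6,7,8,9,10} 5
  6 to go: {4,6,7,8,9,10} 5  {5,6,7,8,9,10} 5
  7 to go: {2,5,6,7,8,9,10} 5  {3,4,6,7,8,9,10} 5  {4,5,6,7,8,9,10} 10
  8 to go: {2,4,5,6,7,8,9,10} 15  {3,4,5,6,7,8,9,10} 15
  9 to go: {2,3,4,5,6,7,8,9,10} 30
  if 0:t drops first: 30 orders

30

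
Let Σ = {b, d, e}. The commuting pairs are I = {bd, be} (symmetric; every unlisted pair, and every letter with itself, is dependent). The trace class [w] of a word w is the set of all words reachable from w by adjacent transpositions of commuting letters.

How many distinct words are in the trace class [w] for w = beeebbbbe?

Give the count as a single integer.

0(b) covers ∅
1(e) covers ∅
2(e) covers 1:e
3(e) covers 2:e
4(b) covers 0:b
5(b) covers 4:b
6(b) covers 5:b
7(b) covers 6:b
8(e) covers 3:e
floor of heap: 0:b, 1:e
completions by unplaced set U, small U first (add the entries for U minus each lowest piece of U):
  |U|=1: {7}:1  {8}:1
  |U|=2: {3,8}:1  {6,7}:1  {7,8}:2
  |U|=3: {2,3,8}:1  {3,7,8}:3  {5,6,7}:1  {6,7,8}:3
  |U|=4: {1,2,3,8}:1  {2,3,7,8}:4  {3,6,7,8}:6  {4,5,6,7}:1  {5,6,7,8}:4
  |U|=5: {0,4,5,6,7}:1  {1,2,3,7,8}:5  {2,3,6,7,8}:10  {3,5,6,7,8}:10  {4,5,6,7,8}:5
  |U|=6: {0,4,5,6,7,8}:6  {1,2,3,6,7,8}:15  {2,3,5,6,7,8}:20  {3,4,5,6,7,8}:15
  |U|=7: {0,3,4,5,6,7,8}:21  {1,2,3,5,6,7,8}:35  {2,3,4,5,6,7,8}:35
  start at 0(b): 70
  start at 1(e): 56
sum over floor = 126

126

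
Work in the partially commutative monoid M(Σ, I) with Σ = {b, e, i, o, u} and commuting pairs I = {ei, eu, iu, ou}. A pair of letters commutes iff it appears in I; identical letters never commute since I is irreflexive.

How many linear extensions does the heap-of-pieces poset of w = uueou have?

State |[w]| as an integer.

0(u) covers ∅
1(u) covers 0:u
2(e) covers ∅
3(o) covers 2:e
4(u) covers 1:u
floor of heap: 0:u, 2:e
completions by unplaced set U, small U first (add the entries for U minus each lowest piece of U):
  |U|=1: {3}:1  {4}:1
  |U|=2: {1,4}:1  {2,3}:1  {3,4}:2
  |U|=3: {0,1,4}:1  {1,3,4}:3  {2,3,4}:3
  start at 0(u): 6
  start at 2(e): 4
sum over floor = 10

10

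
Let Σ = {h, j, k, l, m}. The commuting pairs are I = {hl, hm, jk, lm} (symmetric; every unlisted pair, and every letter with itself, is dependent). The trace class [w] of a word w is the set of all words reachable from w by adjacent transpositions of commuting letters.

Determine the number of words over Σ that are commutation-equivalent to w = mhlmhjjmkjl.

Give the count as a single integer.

60

#0=m has no predecessor
#1=h has no predecessor
#2=l has no predecessor
#3=m depends on [0:m]
#4=h depends on [1:h]
#5=j depends on [2:l, 3:m, 4:h]
#6=j depends on [5:j]
#7=m depends on [6:j]
#8=k depends on [7:m]
#9=j depends on [7:m]
#10=l depends on [8:k, 9:j]
sources: [0:m, 1:h, 2:l]
N(rest) = Σ N(rest − s) over sources s of rest; N(one piece) = 1:
  size 1 → [10]=1
  size 2 → [8,10]=1  [9,10]=1
  size 3 → [8,9,10]=2
  size 4 → [7,8,9,10]=2
  size 5 → [6,7,8,9,10]=2
  size 6 → [5,6,7,8,9,10]=2
  size 7 → [2,5,6,7,8,9,10]=2  [3,5,6,7,8,9,10]=2  [4,5,6,7,8,9,10]=2
  size 8 → [0,3,5,6,7,8,9,10]=2  [1,4,5,6,7,8,9,10]=2  [2,3,5,6,7,8,9,10]=4  [2,4,5,6,7,8,9,10]=4  [3,4,5,6,7,8,9,10]=4
  size 9 → [0,2,3,5,6,7,8,9,10]=6  [0,3,4,5,6,7,8,9,10]=6  [1,2,4,5,6,7,8,9,10]=6  [1,3,4,5,6,7,8,9,10]=6  [2,3,4,5,6,7,8,9,10]=12
  first=0(m) contributes 24
  first=1(h) contributes 24
  first=2(l) contributes 12
|[w]| = 60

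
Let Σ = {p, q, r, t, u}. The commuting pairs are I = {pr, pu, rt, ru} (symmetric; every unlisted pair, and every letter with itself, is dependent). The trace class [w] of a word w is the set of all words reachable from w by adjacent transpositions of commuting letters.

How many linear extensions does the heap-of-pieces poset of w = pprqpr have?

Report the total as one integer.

6

drop 0:p onto floor
drop 1:p onto {0:p}
drop 2:r onto floor
drop 3:q onto {1:p, 2:r}
drop 4:p onto {3:q}
drop 5:r onto {3:q}
ground layer = {0:p, 2:r}
drop-orders for the pieces not yet dropped (sum over which currently-grounded one goes next):
  1 to go: {4} 1  {5} 1
  2 to go: {4,5} 2
  3 to go: {3,4,5} 2
  4 to go: {1,3,4,5} 2  {2,3,4,5} 2
  if 0:p drops first: 4 orders
  if 2:r drops first: 2 orders
heap linearizations: 6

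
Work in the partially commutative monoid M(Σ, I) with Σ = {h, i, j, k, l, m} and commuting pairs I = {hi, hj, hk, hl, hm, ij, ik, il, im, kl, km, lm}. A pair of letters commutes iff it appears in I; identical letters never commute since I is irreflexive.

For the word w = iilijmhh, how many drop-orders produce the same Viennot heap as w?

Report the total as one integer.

560

0(i) covers ∅
1(i) covers 0:i
2(l) covers ∅
3(i) covers 1:i
4(j) covers 2:l
5(m) covers 4:j
6(h) covers ∅
7(h) covers 6:h
floor of heap: 0:i, 2:l, 6:h
completions by unplaced set U, small U first (add the entries for U minus each lowest piece of U):
  |U|=1: {3}:1  {5}:1  {7}:1
  |U|=2: {1,3}:1  {3,5}:2  {3,7}:2  {4,5}:1  {5,7}:2  {6,7}:1
  |U|=3: {0,1,3}:1  {1,3,5}:3  {1,3,7}:3  {2,4,5}:1  {3,4,5}:3  {3,5,7}:6  {3,6,7}:3  {4,5,7}:3  {5,6,7}:3
  |U|=4: {0,1,3,5}:4  {0,1,3,7}:4  {1,3,4,5}:6  {1,3,5,7}:12  {1,3,6,7}:6  {2,3,4,5}:4  {2,4,5,7}:4  {3,4,5,7}:12  {3,5,6,7}:12  {4,5,6,7}:6
  |U|=5: {0,1,3,4,5}:10  {0,1,3,5,7}:20  {0,1,3,6,7}:10  {1,2,3,4,5}:10  {1,3,4,5,7}:30  {1,3,5,6,7}:30  {2,3,4,5,7}:20  {2,4,5,6,7}:10  {3,4,5,6,7}:30
  |U|=6: {0,1,2,3,4,5}:20  {0,1,3,4,5,7}:60  {0,1,3,5,6,7}:60  {1,2,3,4,5,7}:60  {1,3,4,5,6,7}:90  {2,3,4,5,6,7}:60
  start at 0(i): 210
  start at 2(l): 210
  start at 6(h): 140
sum over floor = 560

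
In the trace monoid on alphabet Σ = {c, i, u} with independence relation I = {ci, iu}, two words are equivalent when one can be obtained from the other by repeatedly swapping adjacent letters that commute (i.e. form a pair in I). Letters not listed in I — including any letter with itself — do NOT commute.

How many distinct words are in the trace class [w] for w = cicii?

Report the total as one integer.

drop 0:c onto floor
drop 1:i onto floor
drop 2:c onto {0:c}
drop 3:i onto {1:i}
drop 4:i onto {3:i}
ground layer = {0:c, 1:i}
drop-orders for the pieces not yet dropped (sum over which currently-grounded one goes next):
  1 to go: {2} 1  {4} 1
  2 to go: {0,2} 1  {2,4} 2  {3,4} 1
  3 to go: {0,2,4} 3  {1,3,4} 1  {2,3,4} 3
  if 0:c drops first: 4 orders
  if 1:i drops first: 6 orders
heap linearizations: 10

10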